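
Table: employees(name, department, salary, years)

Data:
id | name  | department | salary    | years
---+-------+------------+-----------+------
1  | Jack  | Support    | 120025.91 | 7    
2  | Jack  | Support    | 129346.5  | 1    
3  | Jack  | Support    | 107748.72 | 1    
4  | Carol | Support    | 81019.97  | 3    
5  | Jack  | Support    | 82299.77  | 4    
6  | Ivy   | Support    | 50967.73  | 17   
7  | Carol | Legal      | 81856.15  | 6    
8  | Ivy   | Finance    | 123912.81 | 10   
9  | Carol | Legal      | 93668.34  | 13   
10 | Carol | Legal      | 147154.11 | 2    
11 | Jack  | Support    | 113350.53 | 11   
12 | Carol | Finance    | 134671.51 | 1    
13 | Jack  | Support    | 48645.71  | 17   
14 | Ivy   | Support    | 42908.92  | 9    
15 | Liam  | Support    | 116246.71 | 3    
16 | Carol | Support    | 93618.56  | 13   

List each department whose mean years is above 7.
SELECT department, AVG(years)
FROM employees
GROUP BY department
HAVING AVG(years) > 7

Result:
  Support: avg=7.82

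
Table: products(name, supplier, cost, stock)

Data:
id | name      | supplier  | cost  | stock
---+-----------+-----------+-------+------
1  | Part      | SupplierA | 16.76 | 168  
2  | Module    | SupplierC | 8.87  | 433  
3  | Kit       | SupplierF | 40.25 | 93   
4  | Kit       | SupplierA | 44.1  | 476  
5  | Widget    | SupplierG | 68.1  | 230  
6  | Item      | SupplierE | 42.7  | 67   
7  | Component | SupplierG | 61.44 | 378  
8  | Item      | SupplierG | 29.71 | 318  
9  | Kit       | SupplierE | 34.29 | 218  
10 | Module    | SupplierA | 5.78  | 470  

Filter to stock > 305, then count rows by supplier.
SELECT supplier, COUNT(*)
FROM products
WHERE stock > 305
GROUP BY supplier

Note: WHERE filters rows before grouping.

Result:
  SupplierA: 2
  SupplierC: 1
  SupplierG: 2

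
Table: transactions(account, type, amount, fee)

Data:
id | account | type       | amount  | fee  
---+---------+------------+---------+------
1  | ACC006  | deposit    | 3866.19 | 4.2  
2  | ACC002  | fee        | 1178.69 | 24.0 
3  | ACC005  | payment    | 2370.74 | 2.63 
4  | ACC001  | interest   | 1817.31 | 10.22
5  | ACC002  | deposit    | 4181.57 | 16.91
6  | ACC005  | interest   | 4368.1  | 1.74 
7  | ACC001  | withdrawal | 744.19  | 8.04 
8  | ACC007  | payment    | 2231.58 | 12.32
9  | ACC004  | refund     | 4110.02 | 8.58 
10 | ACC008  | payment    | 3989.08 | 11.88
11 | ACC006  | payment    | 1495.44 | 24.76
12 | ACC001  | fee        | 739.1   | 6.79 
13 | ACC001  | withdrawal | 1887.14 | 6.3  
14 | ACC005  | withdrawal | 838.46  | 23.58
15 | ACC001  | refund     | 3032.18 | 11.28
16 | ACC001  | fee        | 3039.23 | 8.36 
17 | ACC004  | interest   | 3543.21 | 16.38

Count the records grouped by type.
SELECT type, COUNT(*) as count
FROM transactions
GROUP BY type

Result:
  deposit: 2
  fee: 3
  interest: 3
  payment: 4
  refund: 2
  withdrawal: 3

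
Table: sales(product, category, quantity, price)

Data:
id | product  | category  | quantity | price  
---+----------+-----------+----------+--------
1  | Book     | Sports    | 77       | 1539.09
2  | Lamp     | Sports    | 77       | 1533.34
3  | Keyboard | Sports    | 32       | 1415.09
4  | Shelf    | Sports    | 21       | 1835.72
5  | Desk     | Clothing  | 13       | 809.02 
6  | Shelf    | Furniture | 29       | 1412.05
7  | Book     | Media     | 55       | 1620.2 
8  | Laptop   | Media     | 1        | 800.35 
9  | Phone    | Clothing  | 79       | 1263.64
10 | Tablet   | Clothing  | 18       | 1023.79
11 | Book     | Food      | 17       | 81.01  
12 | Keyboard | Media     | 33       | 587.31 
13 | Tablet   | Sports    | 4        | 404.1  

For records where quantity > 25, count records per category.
SELECT category, COUNT(*)
FROM sales
WHERE quantity > 25
GROUP BY category

Note: WHERE filters rows before grouping.

Result:
  Clothing: 1
  Furniture: 1
  Media: 2
  Sports: 3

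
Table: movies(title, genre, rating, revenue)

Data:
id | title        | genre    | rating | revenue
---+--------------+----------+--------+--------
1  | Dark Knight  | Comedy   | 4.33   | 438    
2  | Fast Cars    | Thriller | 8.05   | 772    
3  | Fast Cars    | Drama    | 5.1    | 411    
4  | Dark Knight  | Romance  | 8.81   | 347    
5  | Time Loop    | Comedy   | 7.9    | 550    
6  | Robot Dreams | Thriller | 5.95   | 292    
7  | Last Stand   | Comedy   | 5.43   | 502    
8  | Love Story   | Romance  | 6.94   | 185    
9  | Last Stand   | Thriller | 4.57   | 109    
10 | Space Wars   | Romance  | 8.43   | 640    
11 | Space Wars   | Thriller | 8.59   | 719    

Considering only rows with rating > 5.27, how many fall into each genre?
SELECT genre, COUNT(*)
FROM movies
WHERE rating > 5.27
GROUP BY genre

Note: WHERE filters rows before grouping.

Result:
  Comedy: 2
  Romance: 3
  Thriller: 3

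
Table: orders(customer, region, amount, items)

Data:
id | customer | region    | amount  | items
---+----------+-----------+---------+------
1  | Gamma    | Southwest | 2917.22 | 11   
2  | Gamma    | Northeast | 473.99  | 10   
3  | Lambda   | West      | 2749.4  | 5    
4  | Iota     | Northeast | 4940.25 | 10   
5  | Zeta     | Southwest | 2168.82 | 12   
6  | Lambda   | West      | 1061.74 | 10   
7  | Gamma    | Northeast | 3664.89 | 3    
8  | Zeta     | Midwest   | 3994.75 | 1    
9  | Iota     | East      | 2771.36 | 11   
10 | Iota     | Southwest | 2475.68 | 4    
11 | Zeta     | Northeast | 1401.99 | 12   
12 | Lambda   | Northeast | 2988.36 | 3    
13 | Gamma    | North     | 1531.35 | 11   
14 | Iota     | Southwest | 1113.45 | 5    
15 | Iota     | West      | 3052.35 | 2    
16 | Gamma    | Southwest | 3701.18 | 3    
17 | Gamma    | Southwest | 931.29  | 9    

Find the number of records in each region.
SELECT region, COUNT(*) as count
FROM orders
GROUP BY region

Result:
  East: 1
  Midwest: 1
  North: 1
  Northeast: 5
  Southwest: 6
  West: 3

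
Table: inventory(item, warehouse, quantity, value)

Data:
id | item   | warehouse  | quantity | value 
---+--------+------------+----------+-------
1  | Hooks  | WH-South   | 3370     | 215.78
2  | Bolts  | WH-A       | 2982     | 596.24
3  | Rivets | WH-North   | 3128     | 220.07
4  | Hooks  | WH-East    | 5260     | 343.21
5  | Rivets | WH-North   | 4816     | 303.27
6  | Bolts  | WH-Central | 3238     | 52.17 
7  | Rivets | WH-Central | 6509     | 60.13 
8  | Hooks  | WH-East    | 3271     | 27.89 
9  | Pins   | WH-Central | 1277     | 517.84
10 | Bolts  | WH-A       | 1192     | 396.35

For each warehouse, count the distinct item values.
SELECT warehouse, COUNT(DISTINCT item)
FROM inventory
GROUP BY warehouse

Result:
  WH-A: 1 distinct
  WH-Central: 3 distinct
  WH-East: 1 distinct
  WH-North: 1 distinct
  WH-South: 1 distinct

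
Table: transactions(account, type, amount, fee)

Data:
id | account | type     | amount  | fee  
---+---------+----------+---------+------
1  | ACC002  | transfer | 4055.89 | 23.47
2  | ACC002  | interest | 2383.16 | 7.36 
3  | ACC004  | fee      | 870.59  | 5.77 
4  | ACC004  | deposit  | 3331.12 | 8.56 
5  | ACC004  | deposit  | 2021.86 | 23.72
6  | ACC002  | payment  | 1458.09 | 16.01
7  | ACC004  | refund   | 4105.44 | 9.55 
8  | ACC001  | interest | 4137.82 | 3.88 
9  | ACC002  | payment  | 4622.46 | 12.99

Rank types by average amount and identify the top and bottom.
SELECT type, AVG(amount)
FROM transactions
GROUP BY type
ORDER BY AVG(amount)

All groups:
  fee: 870.59
  deposit: 2676.49
  payment: 3040.28
  interest: 3260.49
  transfer: 4055.89
  refund: 4105.44

Highest: refund (4105.44)
Lowest: fee (870.59)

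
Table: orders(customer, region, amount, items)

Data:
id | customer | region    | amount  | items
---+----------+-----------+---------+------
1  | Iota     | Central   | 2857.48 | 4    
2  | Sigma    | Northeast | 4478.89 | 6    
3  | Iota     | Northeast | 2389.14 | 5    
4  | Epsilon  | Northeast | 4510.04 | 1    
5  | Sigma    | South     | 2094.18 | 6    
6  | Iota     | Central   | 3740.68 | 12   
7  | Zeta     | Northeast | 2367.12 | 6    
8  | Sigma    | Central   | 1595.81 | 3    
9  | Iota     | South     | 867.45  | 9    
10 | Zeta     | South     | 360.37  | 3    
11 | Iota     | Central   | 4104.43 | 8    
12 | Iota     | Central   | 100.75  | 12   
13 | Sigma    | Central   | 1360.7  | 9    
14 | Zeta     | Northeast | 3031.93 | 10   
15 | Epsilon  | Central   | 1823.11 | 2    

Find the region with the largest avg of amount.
SELECT region, AVG(amount) as val
FROM orders
GROUP BY region
ORDER BY val DESC
LIMIT 1

Result: Northeast with avg(amount) = 3355.42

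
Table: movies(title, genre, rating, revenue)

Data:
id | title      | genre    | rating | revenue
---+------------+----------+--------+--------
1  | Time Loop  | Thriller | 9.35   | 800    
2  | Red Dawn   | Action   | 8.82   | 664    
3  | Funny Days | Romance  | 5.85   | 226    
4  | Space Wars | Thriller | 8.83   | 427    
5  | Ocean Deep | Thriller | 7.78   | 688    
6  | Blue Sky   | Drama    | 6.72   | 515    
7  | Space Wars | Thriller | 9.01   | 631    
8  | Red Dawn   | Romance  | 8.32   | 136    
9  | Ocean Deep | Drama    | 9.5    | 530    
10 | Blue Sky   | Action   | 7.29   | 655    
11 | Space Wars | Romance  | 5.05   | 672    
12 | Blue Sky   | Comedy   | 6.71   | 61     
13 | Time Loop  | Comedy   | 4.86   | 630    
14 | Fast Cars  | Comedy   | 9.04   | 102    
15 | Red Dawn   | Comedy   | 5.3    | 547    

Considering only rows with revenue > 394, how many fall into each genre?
SELECT genre, COUNT(*)
FROM movies
WHERE revenue > 394
GROUP BY genre

Note: WHERE filters rows before grouping.

Result:
  Action: 2
  Comedy: 2
  Drama: 2
  Romance: 1
  Thriller: 4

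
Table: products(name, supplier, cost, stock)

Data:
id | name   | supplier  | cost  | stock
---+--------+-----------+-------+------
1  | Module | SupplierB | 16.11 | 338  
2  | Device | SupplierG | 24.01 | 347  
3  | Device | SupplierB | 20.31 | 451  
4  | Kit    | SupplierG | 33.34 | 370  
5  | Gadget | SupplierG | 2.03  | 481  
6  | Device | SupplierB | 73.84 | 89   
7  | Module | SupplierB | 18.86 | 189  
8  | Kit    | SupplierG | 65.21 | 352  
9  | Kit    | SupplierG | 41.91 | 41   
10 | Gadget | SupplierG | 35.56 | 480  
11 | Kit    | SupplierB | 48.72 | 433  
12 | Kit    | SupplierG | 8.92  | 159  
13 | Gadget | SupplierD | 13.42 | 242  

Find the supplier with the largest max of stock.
SELECT supplier, MAX(stock) as val
FROM products
GROUP BY supplier
ORDER BY val DESC
LIMIT 1

Result: SupplierG with max(stock) = 481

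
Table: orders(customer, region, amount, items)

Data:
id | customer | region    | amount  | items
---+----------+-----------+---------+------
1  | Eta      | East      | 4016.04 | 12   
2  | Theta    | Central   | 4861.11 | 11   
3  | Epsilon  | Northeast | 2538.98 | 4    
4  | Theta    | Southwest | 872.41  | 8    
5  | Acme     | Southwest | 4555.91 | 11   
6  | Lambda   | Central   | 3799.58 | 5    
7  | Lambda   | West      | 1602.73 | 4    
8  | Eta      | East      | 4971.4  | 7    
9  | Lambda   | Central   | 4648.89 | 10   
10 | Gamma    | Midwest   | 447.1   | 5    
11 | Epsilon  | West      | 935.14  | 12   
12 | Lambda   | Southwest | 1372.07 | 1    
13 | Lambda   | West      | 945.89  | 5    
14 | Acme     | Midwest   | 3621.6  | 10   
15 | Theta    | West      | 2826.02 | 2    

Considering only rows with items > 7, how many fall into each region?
SELECT region, COUNT(*)
FROM orders
WHERE items > 7
GROUP BY region

Note: WHERE filters rows before grouping.

Result:
  Central: 2
  East: 1
  Midwest: 1
  Southwest: 2
  West: 1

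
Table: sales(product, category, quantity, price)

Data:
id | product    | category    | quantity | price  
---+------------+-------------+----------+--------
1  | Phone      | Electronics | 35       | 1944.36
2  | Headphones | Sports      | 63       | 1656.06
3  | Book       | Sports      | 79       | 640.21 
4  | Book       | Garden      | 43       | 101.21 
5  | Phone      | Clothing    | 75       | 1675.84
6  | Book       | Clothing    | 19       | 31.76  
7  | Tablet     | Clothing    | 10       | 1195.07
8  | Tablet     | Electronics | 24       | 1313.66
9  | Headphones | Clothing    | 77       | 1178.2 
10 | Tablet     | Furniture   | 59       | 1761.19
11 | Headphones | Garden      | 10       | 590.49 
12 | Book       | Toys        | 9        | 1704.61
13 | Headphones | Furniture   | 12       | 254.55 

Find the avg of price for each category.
SELECT category, AVG(price) as result
FROM sales
GROUP BY category

Result:
  Clothing: 1020.22
  Electronics: 1629.01
  Furniture: 1007.87
  Garden: 345.85
  Sports: 1148.14
  Toys: 1704.61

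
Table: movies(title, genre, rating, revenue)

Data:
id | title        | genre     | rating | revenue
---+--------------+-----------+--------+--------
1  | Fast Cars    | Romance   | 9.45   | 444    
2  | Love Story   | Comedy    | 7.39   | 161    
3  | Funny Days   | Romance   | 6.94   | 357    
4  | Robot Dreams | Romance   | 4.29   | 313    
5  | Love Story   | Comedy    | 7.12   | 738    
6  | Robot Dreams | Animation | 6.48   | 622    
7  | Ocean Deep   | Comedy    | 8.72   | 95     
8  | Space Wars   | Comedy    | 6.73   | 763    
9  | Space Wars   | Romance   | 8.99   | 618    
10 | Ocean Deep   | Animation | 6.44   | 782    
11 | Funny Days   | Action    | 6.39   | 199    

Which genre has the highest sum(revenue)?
SELECT genre, SUM(revenue) as val
FROM movies
GROUP BY genre
ORDER BY val DESC
LIMIT 1

Result: Comedy with sum(revenue) = 1757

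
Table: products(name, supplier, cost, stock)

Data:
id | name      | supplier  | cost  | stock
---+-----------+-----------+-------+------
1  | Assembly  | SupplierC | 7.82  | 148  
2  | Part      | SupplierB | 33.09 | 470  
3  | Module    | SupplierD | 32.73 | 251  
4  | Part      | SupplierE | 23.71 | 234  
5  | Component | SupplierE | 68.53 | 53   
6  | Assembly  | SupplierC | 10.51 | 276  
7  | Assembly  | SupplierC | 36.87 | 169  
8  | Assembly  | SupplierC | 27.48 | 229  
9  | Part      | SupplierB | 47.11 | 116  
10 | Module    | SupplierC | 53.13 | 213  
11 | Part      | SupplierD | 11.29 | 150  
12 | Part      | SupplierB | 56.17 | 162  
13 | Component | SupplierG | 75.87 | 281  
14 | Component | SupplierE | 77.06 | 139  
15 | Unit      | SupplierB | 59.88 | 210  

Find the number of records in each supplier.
SELECT supplier, COUNT(*) as count
FROM products
GROUP BY supplier

Result:
  SupplierB: 4
  SupplierC: 5
  SupplierD: 2
  SupplierE: 3
  SupplierG: 1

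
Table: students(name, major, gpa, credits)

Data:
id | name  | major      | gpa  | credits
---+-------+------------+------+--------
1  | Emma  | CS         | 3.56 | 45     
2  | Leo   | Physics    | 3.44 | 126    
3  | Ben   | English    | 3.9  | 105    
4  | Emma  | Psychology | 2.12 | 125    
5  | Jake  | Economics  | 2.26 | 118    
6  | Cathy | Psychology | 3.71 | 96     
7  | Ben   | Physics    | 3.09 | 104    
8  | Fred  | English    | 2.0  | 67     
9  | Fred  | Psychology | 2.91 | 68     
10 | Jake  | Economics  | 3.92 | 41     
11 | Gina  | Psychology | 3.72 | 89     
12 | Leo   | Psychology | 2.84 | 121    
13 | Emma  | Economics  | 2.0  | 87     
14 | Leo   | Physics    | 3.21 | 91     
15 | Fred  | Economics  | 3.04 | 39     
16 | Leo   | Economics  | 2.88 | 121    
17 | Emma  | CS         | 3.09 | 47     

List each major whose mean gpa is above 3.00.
SELECT major, AVG(gpa)
FROM students
GROUP BY major
HAVING AVG(gpa) > 3.00

Result:
  CS: avg=3.33
  Physics: avg=3.25
  Psychology: avg=3.06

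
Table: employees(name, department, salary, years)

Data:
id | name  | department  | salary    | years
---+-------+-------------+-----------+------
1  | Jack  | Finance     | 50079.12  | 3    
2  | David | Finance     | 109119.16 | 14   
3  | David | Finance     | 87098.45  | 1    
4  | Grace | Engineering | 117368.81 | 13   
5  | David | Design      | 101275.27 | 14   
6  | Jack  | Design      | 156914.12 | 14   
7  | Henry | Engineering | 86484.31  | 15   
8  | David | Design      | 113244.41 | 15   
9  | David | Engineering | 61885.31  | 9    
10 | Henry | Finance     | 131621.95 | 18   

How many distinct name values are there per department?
SELECT department, COUNT(DISTINCT name)
FROM employees
GROUP BY department

Result:
  Design: 2 distinct
  Engineering: 3 distinct
  Finance: 3 distinct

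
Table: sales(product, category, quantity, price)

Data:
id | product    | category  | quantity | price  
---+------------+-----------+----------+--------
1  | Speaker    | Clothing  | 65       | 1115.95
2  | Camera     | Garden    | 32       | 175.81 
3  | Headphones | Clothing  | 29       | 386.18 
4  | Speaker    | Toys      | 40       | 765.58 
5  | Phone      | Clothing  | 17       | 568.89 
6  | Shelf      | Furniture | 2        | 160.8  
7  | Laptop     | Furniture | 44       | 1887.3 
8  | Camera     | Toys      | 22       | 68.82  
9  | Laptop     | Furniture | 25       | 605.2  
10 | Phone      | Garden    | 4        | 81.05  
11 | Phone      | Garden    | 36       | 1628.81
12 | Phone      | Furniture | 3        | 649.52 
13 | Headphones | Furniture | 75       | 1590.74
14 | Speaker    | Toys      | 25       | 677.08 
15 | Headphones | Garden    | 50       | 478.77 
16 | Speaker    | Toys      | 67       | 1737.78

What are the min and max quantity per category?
SELECT category, MIN(quantity), MAX(quantity)
FROM sales
GROUP BY category

Result:
  Clothing: min=17, max=65
  Furniture: min=2, max=75
  Garden: min=4, max=50
  Toys: min=22, max=67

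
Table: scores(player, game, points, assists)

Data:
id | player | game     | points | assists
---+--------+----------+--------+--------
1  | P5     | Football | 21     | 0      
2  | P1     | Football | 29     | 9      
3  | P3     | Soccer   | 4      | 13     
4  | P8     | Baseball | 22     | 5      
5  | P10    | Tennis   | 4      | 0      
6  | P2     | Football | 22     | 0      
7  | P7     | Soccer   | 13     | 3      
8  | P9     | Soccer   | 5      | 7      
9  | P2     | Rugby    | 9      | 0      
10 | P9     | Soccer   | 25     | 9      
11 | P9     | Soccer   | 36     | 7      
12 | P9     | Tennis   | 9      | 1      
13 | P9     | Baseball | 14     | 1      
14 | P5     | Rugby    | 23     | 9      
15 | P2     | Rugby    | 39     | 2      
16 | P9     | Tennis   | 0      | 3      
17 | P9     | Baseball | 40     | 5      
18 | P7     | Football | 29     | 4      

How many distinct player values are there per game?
SELECT game, COUNT(DISTINCT player)
FROM scores
GROUP BY game

Result:
  Baseball: 2 distinct
  Football: 4 distinct
  Rugby: 2 distinct
  Soccer: 3 distinct
  Tennis: 2 distinct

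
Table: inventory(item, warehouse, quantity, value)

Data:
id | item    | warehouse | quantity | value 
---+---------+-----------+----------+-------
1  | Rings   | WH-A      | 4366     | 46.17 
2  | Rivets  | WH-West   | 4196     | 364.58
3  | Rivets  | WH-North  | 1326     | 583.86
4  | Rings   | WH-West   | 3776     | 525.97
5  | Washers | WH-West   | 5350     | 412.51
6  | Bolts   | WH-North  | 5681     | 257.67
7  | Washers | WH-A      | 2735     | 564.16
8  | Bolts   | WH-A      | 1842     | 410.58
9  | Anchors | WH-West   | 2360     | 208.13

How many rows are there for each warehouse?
SELECT warehouse, COUNT(*) as count
FROM inventory
GROUP BY warehouse

Result:
  WH-A: 3
  WH-North: 2
  WH-West: 4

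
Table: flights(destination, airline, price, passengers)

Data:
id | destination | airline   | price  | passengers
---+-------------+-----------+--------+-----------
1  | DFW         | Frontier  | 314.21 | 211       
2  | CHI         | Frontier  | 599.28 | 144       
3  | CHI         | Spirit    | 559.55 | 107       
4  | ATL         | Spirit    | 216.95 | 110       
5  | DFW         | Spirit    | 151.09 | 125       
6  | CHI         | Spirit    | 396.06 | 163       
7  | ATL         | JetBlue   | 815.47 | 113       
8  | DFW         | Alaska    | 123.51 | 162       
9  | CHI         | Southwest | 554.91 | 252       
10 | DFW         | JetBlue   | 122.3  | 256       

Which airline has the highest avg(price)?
SELECT airline, AVG(price) as val
FROM flights
GROUP BY airline
ORDER BY val DESC
LIMIT 1

Result: Southwest with avg(price) = 554.91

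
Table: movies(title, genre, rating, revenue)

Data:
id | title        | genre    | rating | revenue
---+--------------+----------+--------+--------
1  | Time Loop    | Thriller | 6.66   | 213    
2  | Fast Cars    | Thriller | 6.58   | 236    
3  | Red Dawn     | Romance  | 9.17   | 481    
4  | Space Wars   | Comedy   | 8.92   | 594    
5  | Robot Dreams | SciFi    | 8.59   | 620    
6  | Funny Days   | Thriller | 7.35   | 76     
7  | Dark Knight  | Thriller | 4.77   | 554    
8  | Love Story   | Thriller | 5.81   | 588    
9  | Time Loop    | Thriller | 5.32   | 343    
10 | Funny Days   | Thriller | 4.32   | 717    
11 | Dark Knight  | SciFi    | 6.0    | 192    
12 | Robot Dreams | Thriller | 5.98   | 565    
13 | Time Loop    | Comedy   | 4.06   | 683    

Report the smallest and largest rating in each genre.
SELECT genre, MIN(rating), MAX(rating)
FROM movies
GROUP BY genre

Result:
  Comedy: min=4.06, max=8.92
  Romance: min=9.17, max=9.17
  SciFi: min=6.00, max=8.59
  Thriller: min=4.32, max=7.35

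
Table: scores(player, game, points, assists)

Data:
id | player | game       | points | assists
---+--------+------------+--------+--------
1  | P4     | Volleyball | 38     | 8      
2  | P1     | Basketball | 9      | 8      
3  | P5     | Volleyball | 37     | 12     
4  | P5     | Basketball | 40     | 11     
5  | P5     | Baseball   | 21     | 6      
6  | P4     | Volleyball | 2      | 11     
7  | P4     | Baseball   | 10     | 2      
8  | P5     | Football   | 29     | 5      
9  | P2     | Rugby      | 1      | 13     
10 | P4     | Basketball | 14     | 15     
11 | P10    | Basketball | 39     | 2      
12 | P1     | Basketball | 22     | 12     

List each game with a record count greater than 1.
SELECT game, COUNT(*) as cnt
FROM scores
GROUP BY game
HAVING COUNT(*) > 1

Result:
  Baseball: 2
  Basketball: 5
  Volleyball: 3

Note: HAVING filters groups after aggregation, WHERE filters rows before.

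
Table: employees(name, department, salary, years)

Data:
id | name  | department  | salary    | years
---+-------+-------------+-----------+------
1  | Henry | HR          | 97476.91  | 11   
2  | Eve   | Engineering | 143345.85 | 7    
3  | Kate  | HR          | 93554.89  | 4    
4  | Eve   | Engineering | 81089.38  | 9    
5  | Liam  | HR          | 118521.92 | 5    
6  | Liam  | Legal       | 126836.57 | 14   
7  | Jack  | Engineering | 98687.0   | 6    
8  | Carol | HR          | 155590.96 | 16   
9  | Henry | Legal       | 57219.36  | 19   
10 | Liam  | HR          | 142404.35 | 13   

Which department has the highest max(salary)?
SELECT department, MAX(salary) as val
FROM employees
GROUP BY department
ORDER BY val DESC
LIMIT 1

Result: HR with max(salary) = 155590.96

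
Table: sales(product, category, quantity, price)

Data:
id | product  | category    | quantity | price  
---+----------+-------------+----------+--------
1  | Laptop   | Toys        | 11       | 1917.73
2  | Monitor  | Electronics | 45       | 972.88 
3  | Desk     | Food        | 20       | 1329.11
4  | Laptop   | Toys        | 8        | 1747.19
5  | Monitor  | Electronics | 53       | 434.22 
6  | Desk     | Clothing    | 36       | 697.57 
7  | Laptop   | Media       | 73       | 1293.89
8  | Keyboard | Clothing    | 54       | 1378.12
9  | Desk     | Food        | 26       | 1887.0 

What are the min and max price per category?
SELECT category, MIN(price), MAX(price)
FROM sales
GROUP BY category

Result:
  Clothing: min=697.57, max=1378.12
  Electronics: min=434.22, max=972.88
  Food: min=1329.11, max=1887.00
  Media: min=1293.89, max=1293.89
  Toys: min=1747.19, max=1917.73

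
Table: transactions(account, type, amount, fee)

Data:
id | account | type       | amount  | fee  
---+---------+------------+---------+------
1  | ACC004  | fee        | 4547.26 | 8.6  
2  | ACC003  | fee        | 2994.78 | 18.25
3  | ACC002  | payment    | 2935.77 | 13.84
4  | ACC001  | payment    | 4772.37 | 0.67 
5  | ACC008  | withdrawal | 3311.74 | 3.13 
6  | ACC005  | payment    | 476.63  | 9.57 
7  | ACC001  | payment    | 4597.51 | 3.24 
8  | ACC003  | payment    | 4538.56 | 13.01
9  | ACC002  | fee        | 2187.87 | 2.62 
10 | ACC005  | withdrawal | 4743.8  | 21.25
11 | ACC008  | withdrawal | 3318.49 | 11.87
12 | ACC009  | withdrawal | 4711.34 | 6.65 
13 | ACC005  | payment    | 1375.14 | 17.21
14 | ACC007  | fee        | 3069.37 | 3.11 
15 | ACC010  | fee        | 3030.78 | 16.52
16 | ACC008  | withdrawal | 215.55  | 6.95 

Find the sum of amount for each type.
SELECT type, SUM(amount) as result
FROM transactions
GROUP BY type

Result:
  fee: 15830.06
  payment: 18695.98
  withdrawal: 16300.92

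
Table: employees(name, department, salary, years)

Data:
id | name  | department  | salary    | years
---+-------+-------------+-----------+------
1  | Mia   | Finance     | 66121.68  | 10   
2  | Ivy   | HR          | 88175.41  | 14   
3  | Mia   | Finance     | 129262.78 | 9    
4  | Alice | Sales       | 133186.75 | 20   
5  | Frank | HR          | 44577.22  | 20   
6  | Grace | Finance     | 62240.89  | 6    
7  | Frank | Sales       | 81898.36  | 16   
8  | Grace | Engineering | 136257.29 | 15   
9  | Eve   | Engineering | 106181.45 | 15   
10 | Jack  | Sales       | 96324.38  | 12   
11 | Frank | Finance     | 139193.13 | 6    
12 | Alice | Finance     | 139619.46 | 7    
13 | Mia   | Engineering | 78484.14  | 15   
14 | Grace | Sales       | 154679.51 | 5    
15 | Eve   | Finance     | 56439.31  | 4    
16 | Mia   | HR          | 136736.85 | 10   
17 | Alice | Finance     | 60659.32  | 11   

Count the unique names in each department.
SELECT department, COUNT(DISTINCT name)
FROM employees
GROUP BY department

Result:
  Engineering: 3 distinct
  Finance: 5 distinct
  HR: 3 distinct
  Sales: 4 distinct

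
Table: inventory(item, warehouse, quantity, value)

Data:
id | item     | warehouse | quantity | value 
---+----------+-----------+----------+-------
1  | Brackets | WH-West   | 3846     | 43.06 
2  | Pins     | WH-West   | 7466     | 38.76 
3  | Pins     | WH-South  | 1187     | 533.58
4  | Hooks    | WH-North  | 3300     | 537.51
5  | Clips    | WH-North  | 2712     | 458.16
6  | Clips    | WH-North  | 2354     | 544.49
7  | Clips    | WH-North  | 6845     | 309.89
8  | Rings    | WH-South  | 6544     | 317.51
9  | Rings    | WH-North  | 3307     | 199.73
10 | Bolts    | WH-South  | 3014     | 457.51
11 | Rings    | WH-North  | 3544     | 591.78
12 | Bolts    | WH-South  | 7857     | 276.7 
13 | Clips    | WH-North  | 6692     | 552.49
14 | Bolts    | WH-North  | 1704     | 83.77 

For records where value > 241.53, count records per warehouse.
SELECT warehouse, COUNT(*)
FROM inventory
WHERE value > 241.53
GROUP BY warehouse

Note: WHERE filters rows before grouping.

Result:
  WH-North: 6
  WH-South: 4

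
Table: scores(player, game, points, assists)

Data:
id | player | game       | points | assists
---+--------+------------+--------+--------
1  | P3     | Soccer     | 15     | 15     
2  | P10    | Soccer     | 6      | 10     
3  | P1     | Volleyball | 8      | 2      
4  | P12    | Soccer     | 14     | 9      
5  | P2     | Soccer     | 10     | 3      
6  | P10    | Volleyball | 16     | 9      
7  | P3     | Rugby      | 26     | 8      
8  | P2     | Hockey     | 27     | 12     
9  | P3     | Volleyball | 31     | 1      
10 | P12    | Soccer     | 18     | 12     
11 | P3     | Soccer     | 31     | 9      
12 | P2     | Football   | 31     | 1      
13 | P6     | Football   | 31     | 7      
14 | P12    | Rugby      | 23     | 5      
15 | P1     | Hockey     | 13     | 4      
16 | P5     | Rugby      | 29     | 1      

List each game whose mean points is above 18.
SELECT game, AVG(points)
FROM scores
GROUP BY game
HAVING AVG(points) > 18

Result:
  Football: avg=31.00
  Hockey: avg=20.00
  Rugby: avg=26.00
  Volleyball: avg=18.33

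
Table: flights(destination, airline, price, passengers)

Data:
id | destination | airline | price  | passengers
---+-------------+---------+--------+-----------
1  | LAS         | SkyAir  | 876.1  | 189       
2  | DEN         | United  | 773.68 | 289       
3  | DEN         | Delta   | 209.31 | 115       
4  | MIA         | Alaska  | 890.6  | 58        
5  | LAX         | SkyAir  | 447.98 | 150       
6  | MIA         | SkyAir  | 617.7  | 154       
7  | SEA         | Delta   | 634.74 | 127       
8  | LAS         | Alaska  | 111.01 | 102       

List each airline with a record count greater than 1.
SELECT airline, COUNT(*) as cnt
FROM flights
GROUP BY airline
HAVING COUNT(*) > 1

Result:
  Alaska: 2
  Delta: 2
  SkyAir: 3

Note: HAVING filters groups after aggregation, WHERE filters rows before.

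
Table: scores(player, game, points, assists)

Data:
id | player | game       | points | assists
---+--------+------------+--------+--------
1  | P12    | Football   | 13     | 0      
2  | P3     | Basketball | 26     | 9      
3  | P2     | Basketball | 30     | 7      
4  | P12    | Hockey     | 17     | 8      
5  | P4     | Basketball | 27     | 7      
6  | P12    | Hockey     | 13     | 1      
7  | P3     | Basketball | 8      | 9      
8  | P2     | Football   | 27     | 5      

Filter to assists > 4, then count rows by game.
SELECT game, COUNT(*)
FROM scores
WHERE assists > 4
GROUP BY game

Note: WHERE filters rows before grouping.

Result:
  Basketball: 4
  Football: 1
  Hockey: 1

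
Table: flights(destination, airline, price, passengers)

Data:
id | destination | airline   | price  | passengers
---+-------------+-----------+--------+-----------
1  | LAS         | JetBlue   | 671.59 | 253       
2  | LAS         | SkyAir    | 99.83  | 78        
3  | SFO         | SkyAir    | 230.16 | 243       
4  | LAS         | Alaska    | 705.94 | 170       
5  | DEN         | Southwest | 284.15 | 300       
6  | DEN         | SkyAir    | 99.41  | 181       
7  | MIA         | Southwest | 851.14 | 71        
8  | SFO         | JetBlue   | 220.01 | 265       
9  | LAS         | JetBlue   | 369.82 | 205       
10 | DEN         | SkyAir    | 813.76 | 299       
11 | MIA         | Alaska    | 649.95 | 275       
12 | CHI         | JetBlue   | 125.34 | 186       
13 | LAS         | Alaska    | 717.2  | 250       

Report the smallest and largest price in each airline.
SELECT airline, MIN(price), MAX(price)
FROM flights
GROUP BY airline

Result:
  Alaska: min=649.95, max=717.20
  JetBlue: min=125.34, max=671.59
  SkyAir: min=99.41, max=813.76
  Southwest: min=284.15, max=851.14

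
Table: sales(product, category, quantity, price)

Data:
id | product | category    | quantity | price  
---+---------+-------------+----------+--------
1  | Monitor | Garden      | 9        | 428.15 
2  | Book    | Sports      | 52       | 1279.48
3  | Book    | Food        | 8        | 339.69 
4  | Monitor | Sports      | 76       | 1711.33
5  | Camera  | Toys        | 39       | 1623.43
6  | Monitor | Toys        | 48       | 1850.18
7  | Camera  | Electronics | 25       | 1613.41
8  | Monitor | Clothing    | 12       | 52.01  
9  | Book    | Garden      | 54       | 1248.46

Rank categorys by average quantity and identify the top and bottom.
SELECT category, AVG(quantity)
FROM sales
GROUP BY category
ORDER BY AVG(quantity)

All groups:
  Food: 8.00
  Clothing: 12.00
  Electronics: 25.00
  Garden: 31.50
  Toys: 43.50
  Sports: 64.00

Highest: Sports (64.00)
Lowest: Food (8.00)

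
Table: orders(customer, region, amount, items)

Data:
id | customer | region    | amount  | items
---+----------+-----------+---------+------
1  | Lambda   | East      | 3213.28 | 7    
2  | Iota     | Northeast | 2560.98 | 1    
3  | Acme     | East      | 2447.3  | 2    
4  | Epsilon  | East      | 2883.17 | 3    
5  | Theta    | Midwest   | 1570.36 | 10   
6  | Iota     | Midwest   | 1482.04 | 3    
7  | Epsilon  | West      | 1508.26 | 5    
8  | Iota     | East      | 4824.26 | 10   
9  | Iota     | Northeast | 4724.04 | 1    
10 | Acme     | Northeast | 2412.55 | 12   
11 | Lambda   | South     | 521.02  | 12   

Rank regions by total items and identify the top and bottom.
SELECT region, SUM(items)
FROM orders
GROUP BY region
ORDER BY SUM(items)

All groups:
  West: 5
  South: 12
  Midwest: 13
  Northeast: 14
  East: 22

Highest: East (22)
Lowest: West (5)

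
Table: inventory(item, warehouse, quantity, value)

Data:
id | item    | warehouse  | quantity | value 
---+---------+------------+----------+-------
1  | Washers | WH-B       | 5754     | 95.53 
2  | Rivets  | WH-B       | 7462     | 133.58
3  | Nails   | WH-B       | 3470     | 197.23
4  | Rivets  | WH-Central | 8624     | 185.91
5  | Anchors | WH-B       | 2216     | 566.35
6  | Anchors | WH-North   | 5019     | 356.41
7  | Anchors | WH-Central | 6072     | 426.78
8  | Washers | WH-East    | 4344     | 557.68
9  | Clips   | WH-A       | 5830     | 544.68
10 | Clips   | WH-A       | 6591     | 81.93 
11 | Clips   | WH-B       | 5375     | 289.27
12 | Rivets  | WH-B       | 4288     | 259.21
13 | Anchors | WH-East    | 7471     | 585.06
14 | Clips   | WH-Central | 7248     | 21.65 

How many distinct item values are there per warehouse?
SELECT warehouse, COUNT(DISTINCT item)
FROM inventory
GROUP BY warehouse

Result:
  WH-A: 1 distinct
  WH-B: 5 distinct
  WH-Central: 3 distinct
  WH-East: 2 distinct
  WH-North: 1 distinct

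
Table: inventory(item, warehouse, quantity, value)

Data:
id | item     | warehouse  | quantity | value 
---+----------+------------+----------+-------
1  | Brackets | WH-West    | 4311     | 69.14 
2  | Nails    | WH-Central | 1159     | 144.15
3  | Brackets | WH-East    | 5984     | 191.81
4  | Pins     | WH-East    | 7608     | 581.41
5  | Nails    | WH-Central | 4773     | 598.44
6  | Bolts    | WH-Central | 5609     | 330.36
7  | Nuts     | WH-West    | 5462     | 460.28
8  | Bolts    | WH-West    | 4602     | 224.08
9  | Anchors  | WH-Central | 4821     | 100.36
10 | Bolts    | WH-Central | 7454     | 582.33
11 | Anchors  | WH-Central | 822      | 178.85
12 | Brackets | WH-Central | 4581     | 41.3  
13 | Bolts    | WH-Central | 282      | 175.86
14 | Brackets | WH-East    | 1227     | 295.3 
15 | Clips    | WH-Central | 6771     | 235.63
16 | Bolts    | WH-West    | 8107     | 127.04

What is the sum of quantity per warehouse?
SELECT warehouse, SUM(quantity) as result
FROM inventory
GROUP BY warehouse

Result:
  WH-Central: 36272
  WH-East: 14819
  WH-West: 22482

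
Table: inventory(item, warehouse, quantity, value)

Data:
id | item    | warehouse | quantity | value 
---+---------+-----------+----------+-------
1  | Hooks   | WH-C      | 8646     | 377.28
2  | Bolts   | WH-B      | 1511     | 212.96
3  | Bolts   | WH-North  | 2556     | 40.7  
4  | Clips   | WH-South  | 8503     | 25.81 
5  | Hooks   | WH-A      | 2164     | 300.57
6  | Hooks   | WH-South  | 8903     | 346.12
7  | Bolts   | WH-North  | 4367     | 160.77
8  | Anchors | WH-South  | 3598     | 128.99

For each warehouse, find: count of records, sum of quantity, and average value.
SELECT warehouse,
       COUNT(*) as cnt,
       SUM(quantity) as total_quantity,
       AVG(value) as avg_value
FROM inventory
GROUP BY warehouse

Result:
  WH-A: 1 records, 2164 total quantity, 300.57 avg value
  WH-B: 1 records, 1511 total quantity, 212.96 avg value
  WH-C: 1 records, 8646 total quantity, 377.28 avg value
  WH-North: 2 records, 6923 total quantity, 100.74 avg value
  WH-South: 3 records, 21004 total quantity, 166.97 avg value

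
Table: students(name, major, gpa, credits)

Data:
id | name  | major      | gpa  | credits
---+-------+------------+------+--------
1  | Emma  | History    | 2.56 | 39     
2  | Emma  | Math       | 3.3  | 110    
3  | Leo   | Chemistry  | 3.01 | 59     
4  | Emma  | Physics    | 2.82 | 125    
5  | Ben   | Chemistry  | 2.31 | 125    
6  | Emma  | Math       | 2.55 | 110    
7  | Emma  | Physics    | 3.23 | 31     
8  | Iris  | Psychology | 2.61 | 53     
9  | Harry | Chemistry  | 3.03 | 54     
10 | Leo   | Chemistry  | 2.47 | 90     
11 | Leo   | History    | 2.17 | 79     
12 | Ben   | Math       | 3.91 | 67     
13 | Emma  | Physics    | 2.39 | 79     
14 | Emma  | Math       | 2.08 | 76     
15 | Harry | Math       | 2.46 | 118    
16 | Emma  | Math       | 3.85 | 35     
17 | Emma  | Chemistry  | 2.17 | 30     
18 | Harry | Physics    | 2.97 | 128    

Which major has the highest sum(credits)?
SELECT major, SUM(credits) as val
FROM students
GROUP BY major
ORDER BY val DESC
LIMIT 1

Result: Math with sum(credits) = 516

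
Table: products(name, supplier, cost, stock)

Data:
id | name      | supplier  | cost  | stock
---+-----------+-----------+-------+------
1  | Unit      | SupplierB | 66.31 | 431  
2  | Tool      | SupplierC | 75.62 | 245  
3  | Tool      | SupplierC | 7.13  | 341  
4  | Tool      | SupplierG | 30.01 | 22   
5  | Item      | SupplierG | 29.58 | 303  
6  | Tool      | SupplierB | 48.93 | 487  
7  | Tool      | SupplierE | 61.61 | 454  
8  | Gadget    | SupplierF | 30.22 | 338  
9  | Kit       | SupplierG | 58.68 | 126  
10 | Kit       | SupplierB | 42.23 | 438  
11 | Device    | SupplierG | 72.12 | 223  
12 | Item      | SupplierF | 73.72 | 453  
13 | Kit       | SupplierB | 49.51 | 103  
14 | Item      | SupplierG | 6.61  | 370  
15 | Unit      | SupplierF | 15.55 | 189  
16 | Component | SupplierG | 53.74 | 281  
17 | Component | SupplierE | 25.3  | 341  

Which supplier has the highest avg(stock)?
SELECT supplier, AVG(stock) as val
FROM products
GROUP BY supplier
ORDER BY val DESC
LIMIT 1

Result: SupplierE with avg(stock) = 397.50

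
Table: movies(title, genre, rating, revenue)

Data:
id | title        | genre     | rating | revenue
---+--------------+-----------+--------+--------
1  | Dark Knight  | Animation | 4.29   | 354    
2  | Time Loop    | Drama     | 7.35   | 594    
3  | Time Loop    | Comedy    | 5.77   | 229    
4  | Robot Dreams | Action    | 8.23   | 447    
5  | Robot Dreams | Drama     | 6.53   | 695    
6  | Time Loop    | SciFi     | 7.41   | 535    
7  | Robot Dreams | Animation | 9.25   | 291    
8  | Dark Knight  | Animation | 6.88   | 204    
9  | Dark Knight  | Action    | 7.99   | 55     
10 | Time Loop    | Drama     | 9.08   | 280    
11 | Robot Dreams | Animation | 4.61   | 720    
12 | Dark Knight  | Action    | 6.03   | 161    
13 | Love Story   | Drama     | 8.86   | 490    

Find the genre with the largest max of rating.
SELECT genre, MAX(rating) as val
FROM movies
GROUP BY genre
ORDER BY val DESC
LIMIT 1

Result: Animation with max(rating) = 9.25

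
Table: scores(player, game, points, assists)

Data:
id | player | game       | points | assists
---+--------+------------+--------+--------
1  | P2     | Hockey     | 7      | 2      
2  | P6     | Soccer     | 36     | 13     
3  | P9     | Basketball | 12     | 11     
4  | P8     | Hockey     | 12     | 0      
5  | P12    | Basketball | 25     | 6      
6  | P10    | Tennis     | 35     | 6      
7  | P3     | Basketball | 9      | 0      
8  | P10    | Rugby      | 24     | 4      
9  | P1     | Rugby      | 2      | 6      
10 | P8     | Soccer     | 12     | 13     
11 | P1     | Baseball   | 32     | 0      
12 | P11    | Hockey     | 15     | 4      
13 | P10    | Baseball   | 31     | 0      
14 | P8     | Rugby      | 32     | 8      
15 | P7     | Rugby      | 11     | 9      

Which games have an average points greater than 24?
SELECT game, AVG(points)
FROM scores
GROUP BY game
HAVING AVG(points) > 24

Result:
  Baseball: avg=31.50
  Tennis: avg=35.00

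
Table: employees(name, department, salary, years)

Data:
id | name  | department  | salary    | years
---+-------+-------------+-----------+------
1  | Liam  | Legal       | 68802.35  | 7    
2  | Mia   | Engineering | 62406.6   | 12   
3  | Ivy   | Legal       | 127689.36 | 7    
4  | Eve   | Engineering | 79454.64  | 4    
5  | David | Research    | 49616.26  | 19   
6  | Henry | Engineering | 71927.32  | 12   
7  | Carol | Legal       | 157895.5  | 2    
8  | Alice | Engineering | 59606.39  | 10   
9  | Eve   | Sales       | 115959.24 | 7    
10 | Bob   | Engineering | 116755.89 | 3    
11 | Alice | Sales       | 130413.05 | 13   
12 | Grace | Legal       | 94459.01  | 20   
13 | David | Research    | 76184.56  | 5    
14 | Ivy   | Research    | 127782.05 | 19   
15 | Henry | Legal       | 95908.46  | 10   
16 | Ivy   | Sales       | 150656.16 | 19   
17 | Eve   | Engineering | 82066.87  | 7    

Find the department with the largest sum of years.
SELECT department, SUM(years) as val
FROM employees
GROUP BY department
ORDER BY val DESC
LIMIT 1

Result: Engineering with sum(years) = 48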